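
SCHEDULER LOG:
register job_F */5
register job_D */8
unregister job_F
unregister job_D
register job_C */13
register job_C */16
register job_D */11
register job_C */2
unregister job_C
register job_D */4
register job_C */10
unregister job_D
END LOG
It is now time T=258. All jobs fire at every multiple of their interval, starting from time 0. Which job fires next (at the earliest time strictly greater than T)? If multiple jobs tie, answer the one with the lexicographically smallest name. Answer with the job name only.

Answer: job_C

Derivation:
Op 1: register job_F */5 -> active={job_F:*/5}
Op 2: register job_D */8 -> active={job_D:*/8, job_F:*/5}
Op 3: unregister job_F -> active={job_D:*/8}
Op 4: unregister job_D -> active={}
Op 5: register job_C */13 -> active={job_C:*/13}
Op 6: register job_C */16 -> active={job_C:*/16}
Op 7: register job_D */11 -> active={job_C:*/16, job_D:*/11}
Op 8: register job_C */2 -> active={job_C:*/2, job_D:*/11}
Op 9: unregister job_C -> active={job_D:*/11}
Op 10: register job_D */4 -> active={job_D:*/4}
Op 11: register job_C */10 -> active={job_C:*/10, job_D:*/4}
Op 12: unregister job_D -> active={job_C:*/10}
  job_C: interval 10, next fire after T=258 is 260
Earliest = 260, winner (lex tiebreak) = job_C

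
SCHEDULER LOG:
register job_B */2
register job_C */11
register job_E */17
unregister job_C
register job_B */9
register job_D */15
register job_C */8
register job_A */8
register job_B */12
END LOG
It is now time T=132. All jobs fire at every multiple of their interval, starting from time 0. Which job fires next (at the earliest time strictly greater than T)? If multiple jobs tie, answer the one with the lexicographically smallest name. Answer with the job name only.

Answer: job_D

Derivation:
Op 1: register job_B */2 -> active={job_B:*/2}
Op 2: register job_C */11 -> active={job_B:*/2, job_C:*/11}
Op 3: register job_E */17 -> active={job_B:*/2, job_C:*/11, job_E:*/17}
Op 4: unregister job_C -> active={job_B:*/2, job_E:*/17}
Op 5: register job_B */9 -> active={job_B:*/9, job_E:*/17}
Op 6: register job_D */15 -> active={job_B:*/9, job_D:*/15, job_E:*/17}
Op 7: register job_C */8 -> active={job_B:*/9, job_C:*/8, job_D:*/15, job_E:*/17}
Op 8: register job_A */8 -> active={job_A:*/8, job_B:*/9, job_C:*/8, job_D:*/15, job_E:*/17}
Op 9: register job_B */12 -> active={job_A:*/8, job_B:*/12, job_C:*/8, job_D:*/15, job_E:*/17}
  job_A: interval 8, next fire after T=132 is 136
  job_B: interval 12, next fire after T=132 is 144
  job_C: interval 8, next fire after T=132 is 136
  job_D: interval 15, next fire after T=132 is 135
  job_E: interval 17, next fire after T=132 is 136
Earliest = 135, winner (lex tiebreak) = job_D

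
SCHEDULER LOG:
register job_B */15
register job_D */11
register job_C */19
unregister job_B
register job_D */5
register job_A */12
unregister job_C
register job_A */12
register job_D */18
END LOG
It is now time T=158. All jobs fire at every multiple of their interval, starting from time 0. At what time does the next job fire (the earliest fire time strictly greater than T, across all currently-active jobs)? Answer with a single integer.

Answer: 162

Derivation:
Op 1: register job_B */15 -> active={job_B:*/15}
Op 2: register job_D */11 -> active={job_B:*/15, job_D:*/11}
Op 3: register job_C */19 -> active={job_B:*/15, job_C:*/19, job_D:*/11}
Op 4: unregister job_B -> active={job_C:*/19, job_D:*/11}
Op 5: register job_D */5 -> active={job_C:*/19, job_D:*/5}
Op 6: register job_A */12 -> active={job_A:*/12, job_C:*/19, job_D:*/5}
Op 7: unregister job_C -> active={job_A:*/12, job_D:*/5}
Op 8: register job_A */12 -> active={job_A:*/12, job_D:*/5}
Op 9: register job_D */18 -> active={job_A:*/12, job_D:*/18}
  job_A: interval 12, next fire after T=158 is 168
  job_D: interval 18, next fire after T=158 is 162
Earliest fire time = 162 (job job_D)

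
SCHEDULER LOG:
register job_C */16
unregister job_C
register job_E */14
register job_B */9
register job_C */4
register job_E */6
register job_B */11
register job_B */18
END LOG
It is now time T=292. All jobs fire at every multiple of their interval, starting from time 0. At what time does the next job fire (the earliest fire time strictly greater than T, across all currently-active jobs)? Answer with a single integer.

Answer: 294

Derivation:
Op 1: register job_C */16 -> active={job_C:*/16}
Op 2: unregister job_C -> active={}
Op 3: register job_E */14 -> active={job_E:*/14}
Op 4: register job_B */9 -> active={job_B:*/9, job_E:*/14}
Op 5: register job_C */4 -> active={job_B:*/9, job_C:*/4, job_E:*/14}
Op 6: register job_E */6 -> active={job_B:*/9, job_C:*/4, job_E:*/6}
Op 7: register job_B */11 -> active={job_B:*/11, job_C:*/4, job_E:*/6}
Op 8: register job_B */18 -> active={job_B:*/18, job_C:*/4, job_E:*/6}
  job_B: interval 18, next fire after T=292 is 306
  job_C: interval 4, next fire after T=292 is 296
  job_E: interval 6, next fire after T=292 is 294
Earliest fire time = 294 (job job_E)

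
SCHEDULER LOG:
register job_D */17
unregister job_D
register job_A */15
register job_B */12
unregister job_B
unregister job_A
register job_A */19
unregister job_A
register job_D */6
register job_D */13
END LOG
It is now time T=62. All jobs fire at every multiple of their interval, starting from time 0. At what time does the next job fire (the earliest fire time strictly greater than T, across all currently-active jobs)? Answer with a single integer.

Op 1: register job_D */17 -> active={job_D:*/17}
Op 2: unregister job_D -> active={}
Op 3: register job_A */15 -> active={job_A:*/15}
Op 4: register job_B */12 -> active={job_A:*/15, job_B:*/12}
Op 5: unregister job_B -> active={job_A:*/15}
Op 6: unregister job_A -> active={}
Op 7: register job_A */19 -> active={job_A:*/19}
Op 8: unregister job_A -> active={}
Op 9: register job_D */6 -> active={job_D:*/6}
Op 10: register job_D */13 -> active={job_D:*/13}
  job_D: interval 13, next fire after T=62 is 65
Earliest fire time = 65 (job job_D)

Answer: 65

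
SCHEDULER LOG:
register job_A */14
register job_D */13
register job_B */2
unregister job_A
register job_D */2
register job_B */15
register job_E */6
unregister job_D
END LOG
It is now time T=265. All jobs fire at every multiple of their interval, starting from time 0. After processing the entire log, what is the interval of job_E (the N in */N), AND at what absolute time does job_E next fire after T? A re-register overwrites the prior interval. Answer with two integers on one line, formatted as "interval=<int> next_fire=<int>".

Op 1: register job_A */14 -> active={job_A:*/14}
Op 2: register job_D */13 -> active={job_A:*/14, job_D:*/13}
Op 3: register job_B */2 -> active={job_A:*/14, job_B:*/2, job_D:*/13}
Op 4: unregister job_A -> active={job_B:*/2, job_D:*/13}
Op 5: register job_D */2 -> active={job_B:*/2, job_D:*/2}
Op 6: register job_B */15 -> active={job_B:*/15, job_D:*/2}
Op 7: register job_E */6 -> active={job_B:*/15, job_D:*/2, job_E:*/6}
Op 8: unregister job_D -> active={job_B:*/15, job_E:*/6}
Final interval of job_E = 6
Next fire of job_E after T=265: (265//6+1)*6 = 270

Answer: interval=6 next_fire=270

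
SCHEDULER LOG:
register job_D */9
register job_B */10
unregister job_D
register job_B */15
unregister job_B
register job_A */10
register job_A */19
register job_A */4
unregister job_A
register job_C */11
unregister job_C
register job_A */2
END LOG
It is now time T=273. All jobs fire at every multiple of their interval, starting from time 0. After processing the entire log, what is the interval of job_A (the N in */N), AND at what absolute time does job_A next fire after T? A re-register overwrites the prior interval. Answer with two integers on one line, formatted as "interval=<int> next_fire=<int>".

Op 1: register job_D */9 -> active={job_D:*/9}
Op 2: register job_B */10 -> active={job_B:*/10, job_D:*/9}
Op 3: unregister job_D -> active={job_B:*/10}
Op 4: register job_B */15 -> active={job_B:*/15}
Op 5: unregister job_B -> active={}
Op 6: register job_A */10 -> active={job_A:*/10}
Op 7: register job_A */19 -> active={job_A:*/19}
Op 8: register job_A */4 -> active={job_A:*/4}
Op 9: unregister job_A -> active={}
Op 10: register job_C */11 -> active={job_C:*/11}
Op 11: unregister job_C -> active={}
Op 12: register job_A */2 -> active={job_A:*/2}
Final interval of job_A = 2
Next fire of job_A after T=273: (273//2+1)*2 = 274

Answer: interval=2 next_fire=274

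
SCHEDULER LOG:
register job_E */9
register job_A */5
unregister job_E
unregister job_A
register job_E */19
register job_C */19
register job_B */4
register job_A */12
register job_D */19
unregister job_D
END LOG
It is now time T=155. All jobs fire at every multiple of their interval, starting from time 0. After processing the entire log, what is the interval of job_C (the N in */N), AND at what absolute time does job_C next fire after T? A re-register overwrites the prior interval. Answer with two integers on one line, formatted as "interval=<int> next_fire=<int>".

Answer: interval=19 next_fire=171

Derivation:
Op 1: register job_E */9 -> active={job_E:*/9}
Op 2: register job_A */5 -> active={job_A:*/5, job_E:*/9}
Op 3: unregister job_E -> active={job_A:*/5}
Op 4: unregister job_A -> active={}
Op 5: register job_E */19 -> active={job_E:*/19}
Op 6: register job_C */19 -> active={job_C:*/19, job_E:*/19}
Op 7: register job_B */4 -> active={job_B:*/4, job_C:*/19, job_E:*/19}
Op 8: register job_A */12 -> active={job_A:*/12, job_B:*/4, job_C:*/19, job_E:*/19}
Op 9: register job_D */19 -> active={job_A:*/12, job_B:*/4, job_C:*/19, job_D:*/19, job_E:*/19}
Op 10: unregister job_D -> active={job_A:*/12, job_B:*/4, job_C:*/19, job_E:*/19}
Final interval of job_C = 19
Next fire of job_C after T=155: (155//19+1)*19 = 171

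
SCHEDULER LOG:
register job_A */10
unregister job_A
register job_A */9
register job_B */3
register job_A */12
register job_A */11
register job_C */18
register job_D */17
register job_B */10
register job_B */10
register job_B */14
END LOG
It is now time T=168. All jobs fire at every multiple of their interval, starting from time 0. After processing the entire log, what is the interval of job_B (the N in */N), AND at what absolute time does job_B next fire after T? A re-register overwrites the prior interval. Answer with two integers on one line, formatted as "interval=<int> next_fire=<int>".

Op 1: register job_A */10 -> active={job_A:*/10}
Op 2: unregister job_A -> active={}
Op 3: register job_A */9 -> active={job_A:*/9}
Op 4: register job_B */3 -> active={job_A:*/9, job_B:*/3}
Op 5: register job_A */12 -> active={job_A:*/12, job_B:*/3}
Op 6: register job_A */11 -> active={job_A:*/11, job_B:*/3}
Op 7: register job_C */18 -> active={job_A:*/11, job_B:*/3, job_C:*/18}
Op 8: register job_D */17 -> active={job_A:*/11, job_B:*/3, job_C:*/18, job_D:*/17}
Op 9: register job_B */10 -> active={job_A:*/11, job_B:*/10, job_C:*/18, job_D:*/17}
Op 10: register job_B */10 -> active={job_A:*/11, job_B:*/10, job_C:*/18, job_D:*/17}
Op 11: register job_B */14 -> active={job_A:*/11, job_B:*/14, job_C:*/18, job_D:*/17}
Final interval of job_B = 14
Next fire of job_B after T=168: (168//14+1)*14 = 182

Answer: interval=14 next_fire=182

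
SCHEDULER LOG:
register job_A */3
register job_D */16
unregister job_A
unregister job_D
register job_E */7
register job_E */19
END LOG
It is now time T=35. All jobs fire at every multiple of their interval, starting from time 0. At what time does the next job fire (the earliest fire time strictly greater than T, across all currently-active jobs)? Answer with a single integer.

Op 1: register job_A */3 -> active={job_A:*/3}
Op 2: register job_D */16 -> active={job_A:*/3, job_D:*/16}
Op 3: unregister job_A -> active={job_D:*/16}
Op 4: unregister job_D -> active={}
Op 5: register job_E */7 -> active={job_E:*/7}
Op 6: register job_E */19 -> active={job_E:*/19}
  job_E: interval 19, next fire after T=35 is 38
Earliest fire time = 38 (job job_E)

Answer: 38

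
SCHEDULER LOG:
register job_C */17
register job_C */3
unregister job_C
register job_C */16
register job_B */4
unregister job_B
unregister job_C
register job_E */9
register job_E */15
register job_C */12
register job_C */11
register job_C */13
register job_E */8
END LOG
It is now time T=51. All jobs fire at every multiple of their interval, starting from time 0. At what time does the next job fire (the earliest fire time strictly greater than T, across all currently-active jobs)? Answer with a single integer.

Op 1: register job_C */17 -> active={job_C:*/17}
Op 2: register job_C */3 -> active={job_C:*/3}
Op 3: unregister job_C -> active={}
Op 4: register job_C */16 -> active={job_C:*/16}
Op 5: register job_B */4 -> active={job_B:*/4, job_C:*/16}
Op 6: unregister job_B -> active={job_C:*/16}
Op 7: unregister job_C -> active={}
Op 8: register job_E */9 -> active={job_E:*/9}
Op 9: register job_E */15 -> active={job_E:*/15}
Op 10: register job_C */12 -> active={job_C:*/12, job_E:*/15}
Op 11: register job_C */11 -> active={job_C:*/11, job_E:*/15}
Op 12: register job_C */13 -> active={job_C:*/13, job_E:*/15}
Op 13: register job_E */8 -> active={job_C:*/13, job_E:*/8}
  job_C: interval 13, next fire after T=51 is 52
  job_E: interval 8, next fire after T=51 is 56
Earliest fire time = 52 (job job_C)

Answer: 52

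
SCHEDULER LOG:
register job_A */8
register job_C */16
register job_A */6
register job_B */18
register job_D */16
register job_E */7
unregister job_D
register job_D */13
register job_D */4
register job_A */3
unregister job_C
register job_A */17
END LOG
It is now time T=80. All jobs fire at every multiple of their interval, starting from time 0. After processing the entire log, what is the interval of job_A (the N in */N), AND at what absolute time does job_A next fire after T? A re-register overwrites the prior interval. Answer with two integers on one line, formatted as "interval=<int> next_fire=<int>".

Op 1: register job_A */8 -> active={job_A:*/8}
Op 2: register job_C */16 -> active={job_A:*/8, job_C:*/16}
Op 3: register job_A */6 -> active={job_A:*/6, job_C:*/16}
Op 4: register job_B */18 -> active={job_A:*/6, job_B:*/18, job_C:*/16}
Op 5: register job_D */16 -> active={job_A:*/6, job_B:*/18, job_C:*/16, job_D:*/16}
Op 6: register job_E */7 -> active={job_A:*/6, job_B:*/18, job_C:*/16, job_D:*/16, job_E:*/7}
Op 7: unregister job_D -> active={job_A:*/6, job_B:*/18, job_C:*/16, job_E:*/7}
Op 8: register job_D */13 -> active={job_A:*/6, job_B:*/18, job_C:*/16, job_D:*/13, job_E:*/7}
Op 9: register job_D */4 -> active={job_A:*/6, job_B:*/18, job_C:*/16, job_D:*/4, job_E:*/7}
Op 10: register job_A */3 -> active={job_A:*/3, job_B:*/18, job_C:*/16, job_D:*/4, job_E:*/7}
Op 11: unregister job_C -> active={job_A:*/3, job_B:*/18, job_D:*/4, job_E:*/7}
Op 12: register job_A */17 -> active={job_A:*/17, job_B:*/18, job_D:*/4, job_E:*/7}
Final interval of job_A = 17
Next fire of job_A after T=80: (80//17+1)*17 = 85

Answer: interval=17 next_fire=85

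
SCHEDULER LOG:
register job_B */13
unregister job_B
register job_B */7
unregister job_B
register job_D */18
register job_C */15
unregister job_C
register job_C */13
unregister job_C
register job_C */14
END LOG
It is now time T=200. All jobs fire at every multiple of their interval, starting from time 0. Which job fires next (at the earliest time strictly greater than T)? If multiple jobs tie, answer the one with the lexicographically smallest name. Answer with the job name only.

Op 1: register job_B */13 -> active={job_B:*/13}
Op 2: unregister job_B -> active={}
Op 3: register job_B */7 -> active={job_B:*/7}
Op 4: unregister job_B -> active={}
Op 5: register job_D */18 -> active={job_D:*/18}
Op 6: register job_C */15 -> active={job_C:*/15, job_D:*/18}
Op 7: unregister job_C -> active={job_D:*/18}
Op 8: register job_C */13 -> active={job_C:*/13, job_D:*/18}
Op 9: unregister job_C -> active={job_D:*/18}
Op 10: register job_C */14 -> active={job_C:*/14, job_D:*/18}
  job_C: interval 14, next fire after T=200 is 210
  job_D: interval 18, next fire after T=200 is 216
Earliest = 210, winner (lex tiebreak) = job_C

Answer: job_C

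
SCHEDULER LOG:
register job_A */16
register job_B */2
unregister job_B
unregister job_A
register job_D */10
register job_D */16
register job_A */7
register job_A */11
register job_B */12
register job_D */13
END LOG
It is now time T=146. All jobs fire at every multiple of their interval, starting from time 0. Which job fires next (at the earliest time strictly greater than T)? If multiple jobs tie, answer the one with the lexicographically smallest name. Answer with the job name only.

Answer: job_A

Derivation:
Op 1: register job_A */16 -> active={job_A:*/16}
Op 2: register job_B */2 -> active={job_A:*/16, job_B:*/2}
Op 3: unregister job_B -> active={job_A:*/16}
Op 4: unregister job_A -> active={}
Op 5: register job_D */10 -> active={job_D:*/10}
Op 6: register job_D */16 -> active={job_D:*/16}
Op 7: register job_A */7 -> active={job_A:*/7, job_D:*/16}
Op 8: register job_A */11 -> active={job_A:*/11, job_D:*/16}
Op 9: register job_B */12 -> active={job_A:*/11, job_B:*/12, job_D:*/16}
Op 10: register job_D */13 -> active={job_A:*/11, job_B:*/12, job_D:*/13}
  job_A: interval 11, next fire after T=146 is 154
  job_B: interval 12, next fire after T=146 is 156
  job_D: interval 13, next fire after T=146 is 156
Earliest = 154, winner (lex tiebreak) = job_A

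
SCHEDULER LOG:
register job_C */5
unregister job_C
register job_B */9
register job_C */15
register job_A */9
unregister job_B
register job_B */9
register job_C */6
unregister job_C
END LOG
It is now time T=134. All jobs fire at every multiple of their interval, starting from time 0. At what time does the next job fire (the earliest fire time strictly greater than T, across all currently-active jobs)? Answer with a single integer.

Op 1: register job_C */5 -> active={job_C:*/5}
Op 2: unregister job_C -> active={}
Op 3: register job_B */9 -> active={job_B:*/9}
Op 4: register job_C */15 -> active={job_B:*/9, job_C:*/15}
Op 5: register job_A */9 -> active={job_A:*/9, job_B:*/9, job_C:*/15}
Op 6: unregister job_B -> active={job_A:*/9, job_C:*/15}
Op 7: register job_B */9 -> active={job_A:*/9, job_B:*/9, job_C:*/15}
Op 8: register job_C */6 -> active={job_A:*/9, job_B:*/9, job_C:*/6}
Op 9: unregister job_C -> active={job_A:*/9, job_B:*/9}
  job_A: interval 9, next fire after T=134 is 135
  job_B: interval 9, next fire after T=134 is 135
Earliest fire time = 135 (job job_A)

Answer: 135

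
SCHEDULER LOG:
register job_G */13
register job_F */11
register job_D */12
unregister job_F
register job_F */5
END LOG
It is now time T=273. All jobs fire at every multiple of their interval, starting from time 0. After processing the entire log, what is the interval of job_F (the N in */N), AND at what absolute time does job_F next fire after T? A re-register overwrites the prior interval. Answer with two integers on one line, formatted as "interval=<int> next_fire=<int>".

Answer: interval=5 next_fire=275

Derivation:
Op 1: register job_G */13 -> active={job_G:*/13}
Op 2: register job_F */11 -> active={job_F:*/11, job_G:*/13}
Op 3: register job_D */12 -> active={job_D:*/12, job_F:*/11, job_G:*/13}
Op 4: unregister job_F -> active={job_D:*/12, job_G:*/13}
Op 5: register job_F */5 -> active={job_D:*/12, job_F:*/5, job_G:*/13}
Final interval of job_F = 5
Next fire of job_F after T=273: (273//5+1)*5 = 275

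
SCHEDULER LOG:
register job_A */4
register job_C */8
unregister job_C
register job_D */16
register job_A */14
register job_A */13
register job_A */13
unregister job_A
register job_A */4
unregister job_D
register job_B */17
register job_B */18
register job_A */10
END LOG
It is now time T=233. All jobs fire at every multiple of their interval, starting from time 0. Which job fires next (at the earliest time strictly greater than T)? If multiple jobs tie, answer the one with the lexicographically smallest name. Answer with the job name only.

Op 1: register job_A */4 -> active={job_A:*/4}
Op 2: register job_C */8 -> active={job_A:*/4, job_C:*/8}
Op 3: unregister job_C -> active={job_A:*/4}
Op 4: register job_D */16 -> active={job_A:*/4, job_D:*/16}
Op 5: register job_A */14 -> active={job_A:*/14, job_D:*/16}
Op 6: register job_A */13 -> active={job_A:*/13, job_D:*/16}
Op 7: register job_A */13 -> active={job_A:*/13, job_D:*/16}
Op 8: unregister job_A -> active={job_D:*/16}
Op 9: register job_A */4 -> active={job_A:*/4, job_D:*/16}
Op 10: unregister job_D -> active={job_A:*/4}
Op 11: register job_B */17 -> active={job_A:*/4, job_B:*/17}
Op 12: register job_B */18 -> active={job_A:*/4, job_B:*/18}
Op 13: register job_A */10 -> active={job_A:*/10, job_B:*/18}
  job_A: interval 10, next fire after T=233 is 240
  job_B: interval 18, next fire after T=233 is 234
Earliest = 234, winner (lex tiebreak) = job_B

Answer: job_B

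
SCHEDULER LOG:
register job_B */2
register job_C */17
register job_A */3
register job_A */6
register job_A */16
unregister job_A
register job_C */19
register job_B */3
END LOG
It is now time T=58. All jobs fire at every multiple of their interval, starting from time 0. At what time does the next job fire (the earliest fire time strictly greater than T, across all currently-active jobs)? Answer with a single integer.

Op 1: register job_B */2 -> active={job_B:*/2}
Op 2: register job_C */17 -> active={job_B:*/2, job_C:*/17}
Op 3: register job_A */3 -> active={job_A:*/3, job_B:*/2, job_C:*/17}
Op 4: register job_A */6 -> active={job_A:*/6, job_B:*/2, job_C:*/17}
Op 5: register job_A */16 -> active={job_A:*/16, job_B:*/2, job_C:*/17}
Op 6: unregister job_A -> active={job_B:*/2, job_C:*/17}
Op 7: register job_C */19 -> active={job_B:*/2, job_C:*/19}
Op 8: register job_B */3 -> active={job_B:*/3, job_C:*/19}
  job_B: interval 3, next fire after T=58 is 60
  job_C: interval 19, next fire after T=58 is 76
Earliest fire time = 60 (job job_B)

Answer: 60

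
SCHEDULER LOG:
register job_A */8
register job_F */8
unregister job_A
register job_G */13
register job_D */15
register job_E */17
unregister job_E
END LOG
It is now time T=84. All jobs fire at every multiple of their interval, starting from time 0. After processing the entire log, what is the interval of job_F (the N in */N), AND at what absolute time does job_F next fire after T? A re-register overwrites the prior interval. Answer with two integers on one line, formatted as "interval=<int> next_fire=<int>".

Op 1: register job_A */8 -> active={job_A:*/8}
Op 2: register job_F */8 -> active={job_A:*/8, job_F:*/8}
Op 3: unregister job_A -> active={job_F:*/8}
Op 4: register job_G */13 -> active={job_F:*/8, job_G:*/13}
Op 5: register job_D */15 -> active={job_D:*/15, job_F:*/8, job_G:*/13}
Op 6: register job_E */17 -> active={job_D:*/15, job_E:*/17, job_F:*/8, job_G:*/13}
Op 7: unregister job_E -> active={job_D:*/15, job_F:*/8, job_G:*/13}
Final interval of job_F = 8
Next fire of job_F after T=84: (84//8+1)*8 = 88

Answer: interval=8 next_fire=88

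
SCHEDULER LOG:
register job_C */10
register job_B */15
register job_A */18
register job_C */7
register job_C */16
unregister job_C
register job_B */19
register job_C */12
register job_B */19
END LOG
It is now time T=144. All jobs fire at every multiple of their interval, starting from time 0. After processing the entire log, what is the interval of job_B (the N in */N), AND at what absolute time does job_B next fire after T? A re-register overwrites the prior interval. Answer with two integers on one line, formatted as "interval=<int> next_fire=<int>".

Answer: interval=19 next_fire=152

Derivation:
Op 1: register job_C */10 -> active={job_C:*/10}
Op 2: register job_B */15 -> active={job_B:*/15, job_C:*/10}
Op 3: register job_A */18 -> active={job_A:*/18, job_B:*/15, job_C:*/10}
Op 4: register job_C */7 -> active={job_A:*/18, job_B:*/15, job_C:*/7}
Op 5: register job_C */16 -> active={job_A:*/18, job_B:*/15, job_C:*/16}
Op 6: unregister job_C -> active={job_A:*/18, job_B:*/15}
Op 7: register job_B */19 -> active={job_A:*/18, job_B:*/19}
Op 8: register job_C */12 -> active={job_A:*/18, job_B:*/19, job_C:*/12}
Op 9: register job_B */19 -> active={job_A:*/18, job_B:*/19, job_C:*/12}
Final interval of job_B = 19
Next fire of job_B after T=144: (144//19+1)*19 = 152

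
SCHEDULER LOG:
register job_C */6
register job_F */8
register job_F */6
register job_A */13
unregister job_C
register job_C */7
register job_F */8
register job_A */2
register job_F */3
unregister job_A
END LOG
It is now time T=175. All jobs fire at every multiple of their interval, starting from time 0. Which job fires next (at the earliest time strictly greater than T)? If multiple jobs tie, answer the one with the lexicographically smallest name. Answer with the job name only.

Answer: job_F

Derivation:
Op 1: register job_C */6 -> active={job_C:*/6}
Op 2: register job_F */8 -> active={job_C:*/6, job_F:*/8}
Op 3: register job_F */6 -> active={job_C:*/6, job_F:*/6}
Op 4: register job_A */13 -> active={job_A:*/13, job_C:*/6, job_F:*/6}
Op 5: unregister job_C -> active={job_A:*/13, job_F:*/6}
Op 6: register job_C */7 -> active={job_A:*/13, job_C:*/7, job_F:*/6}
Op 7: register job_F */8 -> active={job_A:*/13, job_C:*/7, job_F:*/8}
Op 8: register job_A */2 -> active={job_A:*/2, job_C:*/7, job_F:*/8}
Op 9: register job_F */3 -> active={job_A:*/2, job_C:*/7, job_F:*/3}
Op 10: unregister job_A -> active={job_C:*/7, job_F:*/3}
  job_C: interval 7, next fire after T=175 is 182
  job_F: interval 3, next fire after T=175 is 177
Earliest = 177, winner (lex tiebreak) = job_F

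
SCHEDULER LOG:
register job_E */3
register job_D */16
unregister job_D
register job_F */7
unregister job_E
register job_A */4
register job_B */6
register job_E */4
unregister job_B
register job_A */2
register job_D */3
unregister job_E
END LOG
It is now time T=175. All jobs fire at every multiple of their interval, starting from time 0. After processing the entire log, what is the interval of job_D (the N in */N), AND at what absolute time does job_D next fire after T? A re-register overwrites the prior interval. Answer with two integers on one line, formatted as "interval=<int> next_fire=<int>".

Op 1: register job_E */3 -> active={job_E:*/3}
Op 2: register job_D */16 -> active={job_D:*/16, job_E:*/3}
Op 3: unregister job_D -> active={job_E:*/3}
Op 4: register job_F */7 -> active={job_E:*/3, job_F:*/7}
Op 5: unregister job_E -> active={job_F:*/7}
Op 6: register job_A */4 -> active={job_A:*/4, job_F:*/7}
Op 7: register job_B */6 -> active={job_A:*/4, job_B:*/6, job_F:*/7}
Op 8: register job_E */4 -> active={job_A:*/4, job_B:*/6, job_E:*/4, job_F:*/7}
Op 9: unregister job_B -> active={job_A:*/4, job_E:*/4, job_F:*/7}
Op 10: register job_A */2 -> active={job_A:*/2, job_E:*/4, job_F:*/7}
Op 11: register job_D */3 -> active={job_A:*/2, job_D:*/3, job_E:*/4, job_F:*/7}
Op 12: unregister job_E -> active={job_A:*/2, job_D:*/3, job_F:*/7}
Final interval of job_D = 3
Next fire of job_D after T=175: (175//3+1)*3 = 177

Answer: interval=3 next_fire=177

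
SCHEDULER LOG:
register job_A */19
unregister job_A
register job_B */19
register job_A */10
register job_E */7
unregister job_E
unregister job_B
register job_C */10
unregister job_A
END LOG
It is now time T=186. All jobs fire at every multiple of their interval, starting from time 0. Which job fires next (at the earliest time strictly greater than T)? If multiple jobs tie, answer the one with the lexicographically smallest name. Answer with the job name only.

Op 1: register job_A */19 -> active={job_A:*/19}
Op 2: unregister job_A -> active={}
Op 3: register job_B */19 -> active={job_B:*/19}
Op 4: register job_A */10 -> active={job_A:*/10, job_B:*/19}
Op 5: register job_E */7 -> active={job_A:*/10, job_B:*/19, job_E:*/7}
Op 6: unregister job_E -> active={job_A:*/10, job_B:*/19}
Op 7: unregister job_B -> active={job_A:*/10}
Op 8: register job_C */10 -> active={job_A:*/10, job_C:*/10}
Op 9: unregister job_A -> active={job_C:*/10}
  job_C: interval 10, next fire after T=186 is 190
Earliest = 190, winner (lex tiebreak) = job_C

Answer: job_C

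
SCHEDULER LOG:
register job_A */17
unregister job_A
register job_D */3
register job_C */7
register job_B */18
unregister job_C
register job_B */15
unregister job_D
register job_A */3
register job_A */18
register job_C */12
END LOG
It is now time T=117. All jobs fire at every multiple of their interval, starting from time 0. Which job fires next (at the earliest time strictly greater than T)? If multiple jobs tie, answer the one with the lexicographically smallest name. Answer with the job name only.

Answer: job_B

Derivation:
Op 1: register job_A */17 -> active={job_A:*/17}
Op 2: unregister job_A -> active={}
Op 3: register job_D */3 -> active={job_D:*/3}
Op 4: register job_C */7 -> active={job_C:*/7, job_D:*/3}
Op 5: register job_B */18 -> active={job_B:*/18, job_C:*/7, job_D:*/3}
Op 6: unregister job_C -> active={job_B:*/18, job_D:*/3}
Op 7: register job_B */15 -> active={job_B:*/15, job_D:*/3}
Op 8: unregister job_D -> active={job_B:*/15}
Op 9: register job_A */3 -> active={job_A:*/3, job_B:*/15}
Op 10: register job_A */18 -> active={job_A:*/18, job_B:*/15}
Op 11: register job_C */12 -> active={job_A:*/18, job_B:*/15, job_C:*/12}
  job_A: interval 18, next fire after T=117 is 126
  job_B: interval 15, next fire after T=117 is 120
  job_C: interval 12, next fire after T=117 is 120
Earliest = 120, winner (lex tiebreak) = job_B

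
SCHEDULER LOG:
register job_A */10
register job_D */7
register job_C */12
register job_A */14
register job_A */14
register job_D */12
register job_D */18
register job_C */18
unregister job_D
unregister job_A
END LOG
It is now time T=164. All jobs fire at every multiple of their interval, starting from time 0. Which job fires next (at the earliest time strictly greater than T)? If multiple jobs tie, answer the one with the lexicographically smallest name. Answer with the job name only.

Op 1: register job_A */10 -> active={job_A:*/10}
Op 2: register job_D */7 -> active={job_A:*/10, job_D:*/7}
Op 3: register job_C */12 -> active={job_A:*/10, job_C:*/12, job_D:*/7}
Op 4: register job_A */14 -> active={job_A:*/14, job_C:*/12, job_D:*/7}
Op 5: register job_A */14 -> active={job_A:*/14, job_C:*/12, job_D:*/7}
Op 6: register job_D */12 -> active={job_A:*/14, job_C:*/12, job_D:*/12}
Op 7: register job_D */18 -> active={job_A:*/14, job_C:*/12, job_D:*/18}
Op 8: register job_C */18 -> active={job_A:*/14, job_C:*/18, job_D:*/18}
Op 9: unregister job_D -> active={job_A:*/14, job_C:*/18}
Op 10: unregister job_A -> active={job_C:*/18}
  job_C: interval 18, next fire after T=164 is 180
Earliest = 180, winner (lex tiebreak) = job_C

Answer: job_C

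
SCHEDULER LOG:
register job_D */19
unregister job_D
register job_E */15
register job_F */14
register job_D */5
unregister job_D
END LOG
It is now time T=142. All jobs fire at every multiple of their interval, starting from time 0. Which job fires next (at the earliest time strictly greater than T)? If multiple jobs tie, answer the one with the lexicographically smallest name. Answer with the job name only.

Op 1: register job_D */19 -> active={job_D:*/19}
Op 2: unregister job_D -> active={}
Op 3: register job_E */15 -> active={job_E:*/15}
Op 4: register job_F */14 -> active={job_E:*/15, job_F:*/14}
Op 5: register job_D */5 -> active={job_D:*/5, job_E:*/15, job_F:*/14}
Op 6: unregister job_D -> active={job_E:*/15, job_F:*/14}
  job_E: interval 15, next fire after T=142 is 150
  job_F: interval 14, next fire after T=142 is 154
Earliest = 150, winner (lex tiebreak) = job_E

Answer: job_E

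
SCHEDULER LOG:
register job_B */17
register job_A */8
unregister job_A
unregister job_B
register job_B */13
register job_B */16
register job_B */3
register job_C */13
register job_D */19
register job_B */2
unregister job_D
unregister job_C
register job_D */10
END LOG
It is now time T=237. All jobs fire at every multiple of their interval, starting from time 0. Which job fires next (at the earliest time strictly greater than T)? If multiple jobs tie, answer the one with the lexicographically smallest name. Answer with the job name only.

Answer: job_B

Derivation:
Op 1: register job_B */17 -> active={job_B:*/17}
Op 2: register job_A */8 -> active={job_A:*/8, job_B:*/17}
Op 3: unregister job_A -> active={job_B:*/17}
Op 4: unregister job_B -> active={}
Op 5: register job_B */13 -> active={job_B:*/13}
Op 6: register job_B */16 -> active={job_B:*/16}
Op 7: register job_B */3 -> active={job_B:*/3}
Op 8: register job_C */13 -> active={job_B:*/3, job_C:*/13}
Op 9: register job_D */19 -> active={job_B:*/3, job_C:*/13, job_D:*/19}
Op 10: register job_B */2 -> active={job_B:*/2, job_C:*/13, job_D:*/19}
Op 11: unregister job_D -> active={job_B:*/2, job_C:*/13}
Op 12: unregister job_C -> active={job_B:*/2}
Op 13: register job_D */10 -> active={job_B:*/2, job_D:*/10}
  job_B: interval 2, next fire after T=237 is 238
  job_D: interval 10, next fire after T=237 is 240
Earliest = 238, winner (lex tiebreak) = job_B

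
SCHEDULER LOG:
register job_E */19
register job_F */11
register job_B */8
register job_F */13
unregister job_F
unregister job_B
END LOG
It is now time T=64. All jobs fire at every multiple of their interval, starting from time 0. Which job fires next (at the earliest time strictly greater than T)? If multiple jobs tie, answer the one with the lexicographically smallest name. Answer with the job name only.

Answer: job_E

Derivation:
Op 1: register job_E */19 -> active={job_E:*/19}
Op 2: register job_F */11 -> active={job_E:*/19, job_F:*/11}
Op 3: register job_B */8 -> active={job_B:*/8, job_E:*/19, job_F:*/11}
Op 4: register job_F */13 -> active={job_B:*/8, job_E:*/19, job_F:*/13}
Op 5: unregister job_F -> active={job_B:*/8, job_E:*/19}
Op 6: unregister job_B -> active={job_E:*/19}
  job_E: interval 19, next fire after T=64 is 76
Earliest = 76, winner (lex tiebreak) = job_E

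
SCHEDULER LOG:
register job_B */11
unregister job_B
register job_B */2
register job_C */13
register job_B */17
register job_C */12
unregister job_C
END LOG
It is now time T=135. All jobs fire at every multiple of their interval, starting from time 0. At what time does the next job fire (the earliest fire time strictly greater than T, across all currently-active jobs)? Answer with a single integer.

Op 1: register job_B */11 -> active={job_B:*/11}
Op 2: unregister job_B -> active={}
Op 3: register job_B */2 -> active={job_B:*/2}
Op 4: register job_C */13 -> active={job_B:*/2, job_C:*/13}
Op 5: register job_B */17 -> active={job_B:*/17, job_C:*/13}
Op 6: register job_C */12 -> active={job_B:*/17, job_C:*/12}
Op 7: unregister job_C -> active={job_B:*/17}
  job_B: interval 17, next fire after T=135 is 136
Earliest fire time = 136 (job job_B)

Answer: 136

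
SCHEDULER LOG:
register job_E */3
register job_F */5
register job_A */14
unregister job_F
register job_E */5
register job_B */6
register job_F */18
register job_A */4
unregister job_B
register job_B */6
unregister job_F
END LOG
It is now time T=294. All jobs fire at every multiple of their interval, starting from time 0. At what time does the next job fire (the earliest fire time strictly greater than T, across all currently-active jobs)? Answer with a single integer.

Op 1: register job_E */3 -> active={job_E:*/3}
Op 2: register job_F */5 -> active={job_E:*/3, job_F:*/5}
Op 3: register job_A */14 -> active={job_A:*/14, job_E:*/3, job_F:*/5}
Op 4: unregister job_F -> active={job_A:*/14, job_E:*/3}
Op 5: register job_E */5 -> active={job_A:*/14, job_E:*/5}
Op 6: register job_B */6 -> active={job_A:*/14, job_B:*/6, job_E:*/5}
Op 7: register job_F */18 -> active={job_A:*/14, job_B:*/6, job_E:*/5, job_F:*/18}
Op 8: register job_A */4 -> active={job_A:*/4, job_B:*/6, job_E:*/5, job_F:*/18}
Op 9: unregister job_B -> active={job_A:*/4, job_E:*/5, job_F:*/18}
Op 10: register job_B */6 -> active={job_A:*/4, job_B:*/6, job_E:*/5, job_F:*/18}
Op 11: unregister job_F -> active={job_A:*/4, job_B:*/6, job_E:*/5}
  job_A: interval 4, next fire after T=294 is 296
  job_B: interval 6, next fire after T=294 is 300
  job_E: interval 5, next fire after T=294 is 295
Earliest fire time = 295 (job job_E)

Answer: 295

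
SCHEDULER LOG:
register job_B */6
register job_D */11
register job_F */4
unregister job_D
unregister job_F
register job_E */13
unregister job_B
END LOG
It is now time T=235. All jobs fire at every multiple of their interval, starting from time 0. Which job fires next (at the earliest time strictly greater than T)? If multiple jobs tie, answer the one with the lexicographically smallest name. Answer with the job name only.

Op 1: register job_B */6 -> active={job_B:*/6}
Op 2: register job_D */11 -> active={job_B:*/6, job_D:*/11}
Op 3: register job_F */4 -> active={job_B:*/6, job_D:*/11, job_F:*/4}
Op 4: unregister job_D -> active={job_B:*/6, job_F:*/4}
Op 5: unregister job_F -> active={job_B:*/6}
Op 6: register job_E */13 -> active={job_B:*/6, job_E:*/13}
Op 7: unregister job_B -> active={job_E:*/13}
  job_E: interval 13, next fire after T=235 is 247
Earliest = 247, winner (lex tiebreak) = job_E

Answer: job_E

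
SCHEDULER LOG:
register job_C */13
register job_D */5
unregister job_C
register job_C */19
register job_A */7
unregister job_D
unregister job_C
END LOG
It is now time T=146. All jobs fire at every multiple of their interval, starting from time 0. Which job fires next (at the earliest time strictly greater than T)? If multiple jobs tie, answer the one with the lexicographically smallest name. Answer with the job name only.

Answer: job_A

Derivation:
Op 1: register job_C */13 -> active={job_C:*/13}
Op 2: register job_D */5 -> active={job_C:*/13, job_D:*/5}
Op 3: unregister job_C -> active={job_D:*/5}
Op 4: register job_C */19 -> active={job_C:*/19, job_D:*/5}
Op 5: register job_A */7 -> active={job_A:*/7, job_C:*/19, job_D:*/5}
Op 6: unregister job_D -> active={job_A:*/7, job_C:*/19}
Op 7: unregister job_C -> active={job_A:*/7}
  job_A: interval 7, next fire after T=146 is 147
Earliest = 147, winner (lex tiebreak) = job_A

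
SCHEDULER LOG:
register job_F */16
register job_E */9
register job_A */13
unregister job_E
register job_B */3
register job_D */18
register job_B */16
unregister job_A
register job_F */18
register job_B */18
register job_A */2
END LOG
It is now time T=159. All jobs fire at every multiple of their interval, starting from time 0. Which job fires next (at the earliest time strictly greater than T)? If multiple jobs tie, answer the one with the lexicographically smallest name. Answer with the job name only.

Op 1: register job_F */16 -> active={job_F:*/16}
Op 2: register job_E */9 -> active={job_E:*/9, job_F:*/16}
Op 3: register job_A */13 -> active={job_A:*/13, job_E:*/9, job_F:*/16}
Op 4: unregister job_E -> active={job_A:*/13, job_F:*/16}
Op 5: register job_B */3 -> active={job_A:*/13, job_B:*/3, job_F:*/16}
Op 6: register job_D */18 -> active={job_A:*/13, job_B:*/3, job_D:*/18, job_F:*/16}
Op 7: register job_B */16 -> active={job_A:*/13, job_B:*/16, job_D:*/18, job_F:*/16}
Op 8: unregister job_A -> active={job_B:*/16, job_D:*/18, job_F:*/16}
Op 9: register job_F */18 -> active={job_B:*/16, job_D:*/18, job_F:*/18}
Op 10: register job_B */18 -> active={job_B:*/18, job_D:*/18, job_F:*/18}
Op 11: register job_A */2 -> active={job_A:*/2, job_B:*/18, job_D:*/18, job_F:*/18}
  job_A: interval 2, next fire after T=159 is 160
  job_B: interval 18, next fire after T=159 is 162
  job_D: interval 18, next fire after T=159 is 162
  job_F: interval 18, next fire after T=159 is 162
Earliest = 160, winner (lex tiebreak) = job_A

Answer: job_A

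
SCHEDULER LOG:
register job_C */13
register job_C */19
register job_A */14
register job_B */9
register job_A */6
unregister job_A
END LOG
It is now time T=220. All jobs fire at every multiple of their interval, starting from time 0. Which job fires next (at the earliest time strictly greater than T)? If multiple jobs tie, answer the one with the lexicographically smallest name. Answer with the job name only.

Op 1: register job_C */13 -> active={job_C:*/13}
Op 2: register job_C */19 -> active={job_C:*/19}
Op 3: register job_A */14 -> active={job_A:*/14, job_C:*/19}
Op 4: register job_B */9 -> active={job_A:*/14, job_B:*/9, job_C:*/19}
Op 5: register job_A */6 -> active={job_A:*/6, job_B:*/9, job_C:*/19}
Op 6: unregister job_A -> active={job_B:*/9, job_C:*/19}
  job_B: interval 9, next fire after T=220 is 225
  job_C: interval 19, next fire after T=220 is 228
Earliest = 225, winner (lex tiebreak) = job_B

Answer: job_B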